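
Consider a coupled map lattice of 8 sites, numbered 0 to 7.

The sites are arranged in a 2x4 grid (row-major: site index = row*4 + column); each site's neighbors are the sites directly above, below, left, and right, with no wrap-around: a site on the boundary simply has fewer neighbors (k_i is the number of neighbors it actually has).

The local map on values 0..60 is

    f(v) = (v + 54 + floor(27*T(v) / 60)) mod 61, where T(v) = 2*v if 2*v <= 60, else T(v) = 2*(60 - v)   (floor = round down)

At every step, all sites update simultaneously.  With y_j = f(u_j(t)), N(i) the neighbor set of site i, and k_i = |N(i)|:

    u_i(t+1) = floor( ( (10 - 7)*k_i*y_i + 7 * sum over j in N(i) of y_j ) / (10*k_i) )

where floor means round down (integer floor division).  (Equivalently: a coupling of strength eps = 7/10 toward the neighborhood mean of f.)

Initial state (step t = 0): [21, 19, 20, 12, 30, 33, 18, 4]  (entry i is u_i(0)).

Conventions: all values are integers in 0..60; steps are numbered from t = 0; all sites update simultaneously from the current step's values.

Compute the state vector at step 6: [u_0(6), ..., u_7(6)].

Simulating step by step:
t=0: [21, 19, 20, 12, 30, 33, 18, 4]
t=1: [37, 35, 25, 15, 43, 39, 27, 14]
t=2: [50, 47, 38, 26, 50, 48, 38, 28]
t=3: [51, 51, 48, 46, 51, 51, 49, 46]
t=4: [52, 51, 51, 51, 52, 51, 51, 51]
t=5: [52, 52, 52, 52, 52, 52, 52, 52]
t=6: [52, 52, 52, 52, 52, 52, 52, 52]

Answer: [52, 52, 52, 52, 52, 52, 52, 52]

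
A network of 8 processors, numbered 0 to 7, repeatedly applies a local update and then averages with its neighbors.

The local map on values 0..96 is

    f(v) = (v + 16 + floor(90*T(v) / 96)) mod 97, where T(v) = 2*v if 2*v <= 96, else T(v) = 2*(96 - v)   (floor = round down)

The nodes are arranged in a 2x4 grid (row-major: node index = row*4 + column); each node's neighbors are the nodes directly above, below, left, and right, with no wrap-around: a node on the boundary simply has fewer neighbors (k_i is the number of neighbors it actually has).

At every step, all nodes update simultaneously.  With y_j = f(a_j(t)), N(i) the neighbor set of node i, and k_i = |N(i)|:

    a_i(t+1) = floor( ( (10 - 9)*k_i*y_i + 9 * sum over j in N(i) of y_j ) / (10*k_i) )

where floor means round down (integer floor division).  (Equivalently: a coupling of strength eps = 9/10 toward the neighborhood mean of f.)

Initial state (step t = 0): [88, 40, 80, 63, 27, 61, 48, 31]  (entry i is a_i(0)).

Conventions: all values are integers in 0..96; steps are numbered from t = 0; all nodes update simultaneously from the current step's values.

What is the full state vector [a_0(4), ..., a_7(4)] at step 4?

Simulating step by step:
t=0: [88, 40, 80, 63, 27, 61, 48, 31]
t=1: [59, 32, 43, 20, 39, 59, 30, 45]
t=2: [23, 41, 30, 47, 45, 18, 41, 39]
t=3: [46, 49, 38, 21, 71, 42, 34, 43]
t=4: [46, 41, 47, 39, 44, 36, 34, 45]

Answer: [46, 41, 47, 39, 44, 36, 34, 45]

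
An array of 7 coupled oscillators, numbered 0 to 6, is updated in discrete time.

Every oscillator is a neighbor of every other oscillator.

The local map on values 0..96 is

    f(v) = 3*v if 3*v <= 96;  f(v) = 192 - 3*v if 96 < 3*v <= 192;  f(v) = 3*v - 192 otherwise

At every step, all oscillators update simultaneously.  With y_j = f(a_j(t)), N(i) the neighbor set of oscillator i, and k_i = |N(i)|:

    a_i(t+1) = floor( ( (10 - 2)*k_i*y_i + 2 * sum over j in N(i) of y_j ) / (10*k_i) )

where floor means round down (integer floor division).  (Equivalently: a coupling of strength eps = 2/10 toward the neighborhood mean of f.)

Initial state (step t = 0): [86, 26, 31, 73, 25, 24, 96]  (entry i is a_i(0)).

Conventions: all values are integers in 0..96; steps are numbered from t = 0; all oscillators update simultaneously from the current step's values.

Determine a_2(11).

Simulating step by step:
t=0: [86, 26, 31, 73, 25, 24, 96]
t=1: [67, 76, 88, 37, 74, 72, 90]
t=2: [17, 38, 66, 73, 34, 29, 70]
t=3: [51, 71, 16, 32, 80, 78, 25]
t=4: [42, 28, 49, 85, 49, 44, 69]
t=5: [63, 77, 47, 60, 47, 58, 24]
t=6: [10, 38, 47, 17, 47, 22, 63]
t=7: [34, 70, 50, 50, 50, 61, 13]
t=8: [78, 23, 41, 41, 41, 16, 39]
t=9: [46, 67, 67, 67, 67, 51, 72]
t=10: [46, 12, 12, 12, 12, 35, 23]
t=11: [53, 39, 39, 39, 39, 78, 64]

Answer: a_2(11) = 39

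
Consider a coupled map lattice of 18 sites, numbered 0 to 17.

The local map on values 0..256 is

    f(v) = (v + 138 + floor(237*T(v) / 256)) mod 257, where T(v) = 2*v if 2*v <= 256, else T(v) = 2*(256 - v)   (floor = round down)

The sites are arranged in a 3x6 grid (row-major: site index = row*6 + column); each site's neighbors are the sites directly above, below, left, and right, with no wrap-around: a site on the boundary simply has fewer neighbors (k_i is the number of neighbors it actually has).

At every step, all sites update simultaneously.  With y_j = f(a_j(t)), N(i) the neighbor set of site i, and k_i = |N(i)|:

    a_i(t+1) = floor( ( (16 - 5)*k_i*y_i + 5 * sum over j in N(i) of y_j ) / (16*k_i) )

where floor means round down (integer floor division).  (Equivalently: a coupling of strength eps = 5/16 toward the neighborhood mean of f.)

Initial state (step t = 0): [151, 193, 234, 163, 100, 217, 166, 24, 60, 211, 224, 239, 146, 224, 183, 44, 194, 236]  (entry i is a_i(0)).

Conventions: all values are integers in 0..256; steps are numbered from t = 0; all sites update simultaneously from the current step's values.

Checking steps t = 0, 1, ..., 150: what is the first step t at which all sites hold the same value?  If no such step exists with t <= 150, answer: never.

Answer: never
Key observation: The state at step 16 reappears at step 18 — the system is in a cycle of period 2 from step 16 on.  No step 0..18 is synchronized, and the cycle repeats forever, so no step up to 150 (or ever) has all sites equal.

Derivation:
t=0: [151, 193, 234, 163, 100, 217, 166, 24, 60, 211, 224, 239, 146, 224, 183, 44, 194, 236]  (not all equal)
t=1: [218, 191, 154, 200, 171, 166, 215, 189, 93, 154, 165, 154, 217, 178, 159, 62, 163, 159]  (not all equal)
t=2: [172, 193, 207, 194, 207, 213, 173, 189, 167, 200, 215, 220, 175, 200, 192, 107, 199, 219]  (not all equal)
t=3: [205, 191, 183, 186, 177, 172, 205, 195, 204, 185, 173, 168, 202, 187, 191, 186, 181, 170]  (not all equal)
t=4: [181, 191, 196, 197, 203, 207, 181, 187, 185, 196, 205, 210, 183, 192, 191, 196, 201, 208]  (not all equal)
t=5: [198, 192, 189, 186, 181, 178, 199, 195, 195, 188, 180, 176, 197, 192, 192, 187, 182, 177]  (not all equal)
t=6: [186, 190, 193, 196, 200, 202, 185, 188, 189, 194, 200, 204, 187, 190, 191, 195, 200, 203]  (not all equal)
t=7: [195, 193, 190, 187, 184, 182, 196, 194, 193, 188, 184, 181, 195, 193, 191, 188, 184, 182]  (not all equal)
t=8: [188, 190, 192, 195, 197, 199, 188, 189, 190, 194, 197, 199, 188, 189, 191, 194, 197, 199]  (not all equal)
t=9: [193, 193, 191, 188, 186, 185, 194, 193, 192, 189, 187, 185, 194, 193, 192, 189, 187, 185]  (not all equal)
t=10: [189, 190, 191, 194, 195, 196, 189, 190, 191, 193, 195, 196, 189, 190, 191, 193, 195, 196]  (not all equal)
t=11: [193, 193, 191, 189, 188, 188, 193, 193, 191, 189, 188, 188, 193, 193, 191, 190, 188, 188]  (not all equal)
t=12: [190, 190, 192, 193, 194, 194, 190, 190, 192, 193, 194, 194, 190, 190, 191, 193, 193, 194]  (not all equal)
t=13: [193, 192, 191, 190, 189, 189, 193, 192, 191, 190, 189, 189, 193, 192, 191, 190, 189, 189]  (not all equal)
t=14: [190, 191, 192, 193, 193, 194, 190, 191, 192, 193, 193, 194, 190, 191, 192, 193, 193, 194]  (not all equal)
t=15: [192, 192, 191, 190, 189, 189, 192, 192, 191, 190, 189, 189, 192, 192, 191, 190, 189, 189]  (not all equal)
t=16: [191, 191, 192, 193, 193, 194, 191, 191, 192, 193, 193, 194, 191, 191, 192, 193, 193, 194]  (not all equal)
t=17: [192, 191, 191, 190, 189, 189, 192, 191, 191, 190, 189, 189, 192, 191, 191, 190, 189, 189]  (not all equal)
t=18: [191, 191, 192, 193, 193, 194, 191, 191, 192, 193, 193, 194, 191, 191, 192, 193, 193, 194]  (not all equal)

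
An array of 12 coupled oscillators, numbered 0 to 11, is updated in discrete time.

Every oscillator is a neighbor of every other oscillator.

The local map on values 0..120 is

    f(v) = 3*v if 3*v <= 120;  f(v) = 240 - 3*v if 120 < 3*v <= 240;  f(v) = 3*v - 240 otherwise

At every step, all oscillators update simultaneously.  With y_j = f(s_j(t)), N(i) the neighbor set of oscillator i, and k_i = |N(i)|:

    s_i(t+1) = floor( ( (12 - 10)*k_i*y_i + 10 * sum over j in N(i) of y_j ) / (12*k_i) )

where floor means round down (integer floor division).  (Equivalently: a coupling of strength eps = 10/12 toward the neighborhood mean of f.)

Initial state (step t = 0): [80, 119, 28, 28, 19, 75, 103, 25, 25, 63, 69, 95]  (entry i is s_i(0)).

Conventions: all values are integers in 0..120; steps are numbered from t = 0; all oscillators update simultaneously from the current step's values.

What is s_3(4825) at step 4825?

Answer: s_3(4825) = 84
Key observation: The state at step 7, [37, 36, 36, 36, 36, 37, 36, 36, 36, 36, 37, 37], reappears at step 11: the system is in a cycle of period 4 from step 7 on.  Therefore the state at step 4825 equals the state at step 7 + ((4825 - 7) mod 4) = 9, which is [85, 84, 84, 84, 84, 85, 84, 84, 84, 84, 85, 85].

Derivation:
t=0: [80, 119, 28, 28, 19, 75, 103, 25, 25, 63, 69, 95]
t=1: [53, 64, 61, 61, 58, 54, 59, 60, 60, 58, 56, 57]
t=2: [66, 63, 64, 64, 64, 65, 64, 64, 64, 64, 65, 65]
t=3: [46, 47, 47, 47, 47, 46, 47, 47, 47, 47, 46, 46]
t=4: [100, 99, 99, 99, 99, 100, 99, 99, 99, 99, 100, 100]
t=5: [58, 57, 57, 57, 57, 58, 57, 57, 57, 57, 58, 58]
t=6: [67, 68, 68, 68, 68, 67, 68, 68, 68, 68, 67, 67]
t=7: [37, 36, 36, 36, 36, 37, 36, 36, 36, 36, 37, 37]
t=8: [109, 108, 108, 108, 108, 109, 108, 108, 108, 108, 109, 109]
t=9: [85, 84, 84, 84, 84, 85, 84, 84, 84, 84, 85, 85]
t=10: [13, 12, 12, 12, 12, 13, 12, 12, 12, 12, 13, 13]
t=11: [37, 36, 36, 36, 36, 37, 36, 36, 36, 36, 37, 37]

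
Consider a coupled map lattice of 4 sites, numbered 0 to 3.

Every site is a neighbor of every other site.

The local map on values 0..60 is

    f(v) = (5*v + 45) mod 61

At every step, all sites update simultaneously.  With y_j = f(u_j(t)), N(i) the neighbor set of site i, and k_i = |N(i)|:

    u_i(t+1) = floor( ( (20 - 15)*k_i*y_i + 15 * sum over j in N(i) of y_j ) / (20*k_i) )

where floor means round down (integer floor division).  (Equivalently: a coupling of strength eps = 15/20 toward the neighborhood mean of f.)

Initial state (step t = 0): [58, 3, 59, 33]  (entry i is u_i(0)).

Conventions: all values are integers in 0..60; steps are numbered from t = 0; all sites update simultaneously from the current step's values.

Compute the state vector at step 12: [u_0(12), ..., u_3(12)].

Simulating step by step:
t=0: [58, 3, 59, 33]
t=1: [38, 38, 38, 38]
t=2: [52, 52, 52, 52]
t=3: [0, 0, 0, 0]
t=4: [45, 45, 45, 45]
t=5: [26, 26, 26, 26]
t=6: [53, 53, 53, 53]
t=7: [5, 5, 5, 5]
t=8: [9, 9, 9, 9]
t=9: [29, 29, 29, 29]
t=10: [7, 7, 7, 7]
t=11: [19, 19, 19, 19]
t=12: [18, 18, 18, 18]

Answer: [18, 18, 18, 18]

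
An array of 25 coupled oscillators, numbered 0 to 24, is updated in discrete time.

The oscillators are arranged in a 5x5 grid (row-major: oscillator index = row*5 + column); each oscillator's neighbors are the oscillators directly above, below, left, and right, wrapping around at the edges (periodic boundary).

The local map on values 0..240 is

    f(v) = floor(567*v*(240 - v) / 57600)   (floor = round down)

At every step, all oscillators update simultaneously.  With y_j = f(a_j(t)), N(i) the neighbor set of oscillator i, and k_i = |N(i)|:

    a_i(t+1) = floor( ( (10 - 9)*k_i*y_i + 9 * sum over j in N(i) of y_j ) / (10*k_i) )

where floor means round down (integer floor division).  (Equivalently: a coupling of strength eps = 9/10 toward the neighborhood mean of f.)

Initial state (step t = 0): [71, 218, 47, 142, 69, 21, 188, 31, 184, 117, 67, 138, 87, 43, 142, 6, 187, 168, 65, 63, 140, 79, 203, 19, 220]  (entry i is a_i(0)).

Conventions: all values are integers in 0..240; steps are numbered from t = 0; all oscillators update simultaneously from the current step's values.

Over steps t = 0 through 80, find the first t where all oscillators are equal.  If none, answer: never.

Answer: 5
Key observation: Synchronization is absorbing here: once all oscillators are equal they stay equal, and step 5 is the first all-equal step.

Derivation:
t=0: [71, 218, 47, 142, 69, 21, 188, 31, 184, 117, 67, 138, 87, 43, 142, 6, 187, 168, 65, 63, 140, 79, 203, 19, 220]  (not all equal)
t=1: [89, 101, 80, 91, 110, 110, 75, 100, 105, 103, 86, 112, 103, 116, 114, 104, 98, 104, 90, 79, 80, 92, 91, 85, 94]  (not all equal)
t=2: [135, 129, 134, 133, 135, 131, 137, 131, 137, 139, 139, 132, 139, 137, 134, 130, 138, 135, 133, 135, 134, 133, 132, 132, 130]  (not all equal)
t=3: [139, 139, 139, 139, 139, 138, 139, 138, 138, 138, 139, 138, 139, 138, 138, 138, 139, 139, 139, 139, 139, 139, 139, 140, 139]  (not all equal)
t=4: [138, 138, 138, 137, 138, 138, 138, 138, 138, 138, 138, 138, 138, 138, 138, 138, 138, 138, 137, 138, 138, 138, 137, 137, 137]  (not all equal)
t=5: [138, 138, 138, 138, 138, 138, 138, 138, 138, 138, 138, 138, 138, 138, 138, 138, 138, 138, 138, 138, 138, 138, 138, 138, 138]  (all equal)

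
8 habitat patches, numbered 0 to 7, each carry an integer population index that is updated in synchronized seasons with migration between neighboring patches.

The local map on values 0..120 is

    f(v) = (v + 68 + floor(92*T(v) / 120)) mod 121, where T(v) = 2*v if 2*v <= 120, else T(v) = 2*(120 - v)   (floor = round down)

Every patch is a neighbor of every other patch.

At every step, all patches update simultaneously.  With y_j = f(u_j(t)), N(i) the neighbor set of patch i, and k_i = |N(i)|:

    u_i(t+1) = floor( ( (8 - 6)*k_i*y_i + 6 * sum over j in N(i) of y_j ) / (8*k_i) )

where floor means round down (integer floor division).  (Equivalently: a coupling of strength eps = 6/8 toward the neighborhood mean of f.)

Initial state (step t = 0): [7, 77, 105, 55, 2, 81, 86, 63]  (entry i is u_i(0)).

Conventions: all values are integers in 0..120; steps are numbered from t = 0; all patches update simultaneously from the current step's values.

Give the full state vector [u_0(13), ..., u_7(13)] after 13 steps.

Simulating step by step:
t=0: [7, 77, 105, 55, 2, 81, 86, 63]
t=1: [84, 85, 83, 84, 82, 84, 84, 86]
t=2: [85, 85, 85, 85, 86, 85, 85, 85]
t=3: [85, 85, 85, 85, 85, 85, 85, 85]
t=4: [85, 85, 85, 85, 85, 85, 85, 85]
t=5: [85, 85, 85, 85, 85, 85, 85, 85]
t=6: [85, 85, 85, 85, 85, 85, 85, 85]
t=7: [85, 85, 85, 85, 85, 85, 85, 85]
t=8: [85, 85, 85, 85, 85, 85, 85, 85]
t=9: [85, 85, 85, 85, 85, 85, 85, 85]
t=10: [85, 85, 85, 85, 85, 85, 85, 85]
t=11: [85, 85, 85, 85, 85, 85, 85, 85]
t=12: [85, 85, 85, 85, 85, 85, 85, 85]
t=13: [85, 85, 85, 85, 85, 85, 85, 85]

Answer: [85, 85, 85, 85, 85, 85, 85, 85]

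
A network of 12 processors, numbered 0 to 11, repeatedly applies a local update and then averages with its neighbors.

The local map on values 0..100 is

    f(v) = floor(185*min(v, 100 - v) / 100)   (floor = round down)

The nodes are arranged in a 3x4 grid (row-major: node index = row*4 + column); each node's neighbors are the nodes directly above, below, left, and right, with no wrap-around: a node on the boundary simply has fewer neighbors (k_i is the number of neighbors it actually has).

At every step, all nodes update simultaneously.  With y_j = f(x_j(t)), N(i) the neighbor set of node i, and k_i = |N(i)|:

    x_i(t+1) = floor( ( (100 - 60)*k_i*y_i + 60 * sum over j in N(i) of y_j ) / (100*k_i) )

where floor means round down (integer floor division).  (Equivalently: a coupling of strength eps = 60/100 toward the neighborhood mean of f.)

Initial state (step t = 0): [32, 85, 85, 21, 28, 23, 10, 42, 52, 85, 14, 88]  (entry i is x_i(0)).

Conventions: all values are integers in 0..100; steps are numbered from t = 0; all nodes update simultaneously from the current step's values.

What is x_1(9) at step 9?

Answer: x_1(9) = 54

Derivation:
t=0: [32, 85, 85, 21, 28, 23, 10, 42, 52, 85, 14, 88]
t=1: [47, 36, 27, 46, 58, 35, 32, 46, 58, 41, 23, 39]
t=2: [77, 66, 61, 74, 76, 67, 59, 77, 76, 66, 58, 66]
t=3: [48, 59, 65, 53, 47, 60, 67, 53, 49, 61, 70, 60]
t=4: [83, 75, 70, 79, 84, 73, 66, 78, 83, 72, 63, 71]
t=5: [34, 45, 51, 43, 33, 47, 56, 46, 36, 50, 60, 53]
t=6: [68, 80, 84, 84, 67, 81, 82, 83, 72, 82, 81, 82]
t=7: [53, 39, 31, 29, 53, 38, 32, 31, 48, 37, 33, 33]
t=8: [81, 71, 59, 55, 83, 70, 60, 57, 81, 71, 62, 59]
t=9: [39, 54, 72, 79, 37, 53, 71, 78, 39, 53, 68, 74]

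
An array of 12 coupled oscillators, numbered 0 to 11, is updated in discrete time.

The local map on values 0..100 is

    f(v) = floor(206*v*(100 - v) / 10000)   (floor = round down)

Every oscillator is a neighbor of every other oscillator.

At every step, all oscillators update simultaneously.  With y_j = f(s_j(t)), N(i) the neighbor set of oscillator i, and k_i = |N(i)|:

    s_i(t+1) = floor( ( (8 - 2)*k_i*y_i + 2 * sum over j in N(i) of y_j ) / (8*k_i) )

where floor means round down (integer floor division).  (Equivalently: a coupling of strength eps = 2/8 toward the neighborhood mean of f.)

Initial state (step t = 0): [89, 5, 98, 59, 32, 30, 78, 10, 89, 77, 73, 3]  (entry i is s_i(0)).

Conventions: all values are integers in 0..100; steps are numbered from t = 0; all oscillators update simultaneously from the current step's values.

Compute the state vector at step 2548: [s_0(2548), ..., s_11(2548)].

Simulating step by step:
t=0: [89, 5, 98, 59, 32, 30, 78, 10, 89, 77, 73, 3]
t=1: [21, 13, 10, 42, 39, 38, 32, 20, 21, 33, 36, 10]
t=2: [34, 26, 23, 46, 45, 44, 42, 33, 34, 42, 44, 23]
t=3: [45, 40, 38, 49, 48, 48, 48, 45, 45, 48, 48, 38]
t=4: [50, 49, 48, 50, 50, 50, 50, 50, 50, 50, 50, 48]
t=5: [51, 51, 51, 51, 51, 51, 51, 51, 51, 51, 51, 51]
t=6: [51, 51, 51, 51, 51, 51, 51, 51, 51, 51, 51, 51]

Answer: [51, 51, 51, 51, 51, 51, 51, 51, 51, 51, 51, 51]
Key observation: The state at step 5, [51, 51, 51, 51, 51, 51, 51, 51, 51, 51, 51, 51], reappears at step 6: the system is in a cycle of period 1 from step 5 on.  Therefore the state at step 2548 equals the state at step 5 + ((2548 - 5) mod 1) = 5, which is [51, 51, 51, 51, 51, 51, 51, 51, 51, 51, 51, 51].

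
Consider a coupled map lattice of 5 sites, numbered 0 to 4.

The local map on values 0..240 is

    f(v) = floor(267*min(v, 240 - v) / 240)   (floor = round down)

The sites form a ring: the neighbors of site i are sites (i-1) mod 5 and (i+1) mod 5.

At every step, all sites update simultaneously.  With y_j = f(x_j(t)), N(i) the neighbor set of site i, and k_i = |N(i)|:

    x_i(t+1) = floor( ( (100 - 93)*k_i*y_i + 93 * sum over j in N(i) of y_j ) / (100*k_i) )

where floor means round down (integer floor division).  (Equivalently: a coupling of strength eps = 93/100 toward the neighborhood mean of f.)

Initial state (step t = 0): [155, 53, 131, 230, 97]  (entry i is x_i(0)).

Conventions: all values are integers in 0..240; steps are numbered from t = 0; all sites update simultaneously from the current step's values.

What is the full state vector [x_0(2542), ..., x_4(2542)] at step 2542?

Simulating step by step:
t=0: [155, 53, 131, 230, 97]
t=1: [83, 104, 40, 106, 56]
t=2: [88, 71, 110, 57, 101]
t=3: [95, 107, 74, 113, 82]
t=4: [105, 95, 119, 89, 113]
t=5: [115, 122, 104, 126, 108]
t=6: [125, 121, 127, 118, 126]
t=7: [128, 126, 131, 125, 128]
t=8: [124, 122, 126, 122, 125]
t=9: [129, 127, 130, 126, 129]
t=10: [123, 122, 125, 122, 124]
t=11: [130, 128, 130, 128, 130]
t=12: [122, 122, 123, 122, 122]
t=13: [131, 130, 130, 130, 131]
t=14: [121, 121, 122, 121, 121]
t=15: [132, 131, 131, 131, 132]
t=16: [120, 120, 121, 120, 120]
t=17: [133, 132, 132, 132, 133]
t=18: [119, 119, 120, 119, 119]
t=19: [132, 132, 132, 132, 132]
t=20: [120, 120, 120, 120, 120]
t=21: [133, 133, 133, 133, 133]
t=22: [119, 119, 119, 119, 119]
t=23: [132, 132, 132, 132, 132]

Answer: [119, 119, 119, 119, 119]
Key observation: The state at step 19, [132, 132, 132, 132, 132], reappears at step 23: the system is in a cycle of period 4 from step 19 on.  Therefore the state at step 2542 equals the state at step 19 + ((2542 - 19) mod 4) = 22, which is [119, 119, 119, 119, 119].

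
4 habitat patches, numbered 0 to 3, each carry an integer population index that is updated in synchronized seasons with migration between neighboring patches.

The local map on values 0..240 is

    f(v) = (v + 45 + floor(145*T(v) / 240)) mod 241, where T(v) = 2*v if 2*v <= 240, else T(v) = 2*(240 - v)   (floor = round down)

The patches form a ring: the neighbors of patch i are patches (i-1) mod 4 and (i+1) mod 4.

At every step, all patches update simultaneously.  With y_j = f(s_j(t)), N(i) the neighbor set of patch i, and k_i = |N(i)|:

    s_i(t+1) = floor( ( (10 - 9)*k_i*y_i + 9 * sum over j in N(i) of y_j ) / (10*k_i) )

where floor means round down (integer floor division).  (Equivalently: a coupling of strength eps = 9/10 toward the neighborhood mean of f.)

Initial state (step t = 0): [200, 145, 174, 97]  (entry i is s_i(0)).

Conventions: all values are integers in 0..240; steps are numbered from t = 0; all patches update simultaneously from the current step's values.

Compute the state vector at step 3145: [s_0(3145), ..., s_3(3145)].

Simulating step by step:
t=0: [200, 145, 174, 97]
t=1: [41, 55, 42, 50]
t=2: [157, 139, 158, 137]
t=3: [64, 61, 64, 61]
t=4: [179, 185, 179, 185]
t=5: [55, 55, 55, 55]
t=6: [166, 166, 166, 166]
t=7: [59, 59, 59, 59]
t=8: [175, 175, 175, 175]
t=9: [57, 57, 57, 57]
t=10: [170, 170, 170, 170]
t=11: [58, 58, 58, 58]
t=12: [173, 173, 173, 173]
t=13: [57, 57, 57, 57]

Answer: [57, 57, 57, 57]
Key observation: The state at step 9, [57, 57, 57, 57], reappears at step 13: the system is in a cycle of period 4 from step 9 on.  Therefore the state at step 3145 equals the state at step 9 + ((3145 - 9) mod 4) = 9, which is [57, 57, 57, 57].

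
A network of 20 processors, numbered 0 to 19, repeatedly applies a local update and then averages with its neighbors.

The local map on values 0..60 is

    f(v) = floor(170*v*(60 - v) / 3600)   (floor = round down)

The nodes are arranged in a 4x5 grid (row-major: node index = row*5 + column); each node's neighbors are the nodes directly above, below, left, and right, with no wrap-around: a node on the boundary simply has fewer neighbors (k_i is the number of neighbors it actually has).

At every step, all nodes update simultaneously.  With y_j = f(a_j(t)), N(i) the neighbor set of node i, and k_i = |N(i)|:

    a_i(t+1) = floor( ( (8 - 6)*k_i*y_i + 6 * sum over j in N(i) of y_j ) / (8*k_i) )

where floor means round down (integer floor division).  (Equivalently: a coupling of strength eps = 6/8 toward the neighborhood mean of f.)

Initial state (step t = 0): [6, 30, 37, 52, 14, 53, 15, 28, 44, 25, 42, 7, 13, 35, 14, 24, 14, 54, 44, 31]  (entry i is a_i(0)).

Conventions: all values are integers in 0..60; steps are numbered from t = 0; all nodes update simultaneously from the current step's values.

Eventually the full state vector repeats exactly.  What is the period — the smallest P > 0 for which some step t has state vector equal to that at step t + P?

Answer: 2
Key observation: The state at step 6, [40, 40, 40, 40, 40, 40, 40, 40, 40, 40, 40, 40, 40, 40, 40, 40, 40, 40, 40, 40], reappears at step 8 — and no state repeats earlier — so the cycle the system enters has period 2.

Derivation:
t=0: [6, 30, 37, 52, 14, 53, 15, 28, 44, 25, 42, 7, 13, 35, 14, 24, 14, 54, 44, 31]
t=1: [25, 32, 35, 30, 30, 24, 29, 35, 35, 33, 27, 27, 28, 33, 38, 34, 25, 26, 32, 34]
t=2: [41, 41, 41, 41, 42, 41, 41, 41, 41, 41, 41, 41, 41, 41, 41, 41, 41, 41, 41, 40]
t=3: [36, 36, 36, 35, 35, 36, 36, 36, 36, 35, 36, 36, 36, 36, 36, 36, 36, 36, 36, 36]
t=4: [40, 40, 40, 40, 41, 40, 40, 40, 40, 40, 40, 40, 40, 40, 40, 40, 40, 40, 40, 40]
t=5: [37, 37, 37, 36, 36, 37, 37, 37, 37, 36, 37, 37, 37, 37, 37, 37, 37, 37, 37, 37]
t=6: [40, 40, 40, 40, 40, 40, 40, 40, 40, 40, 40, 40, 40, 40, 40, 40, 40, 40, 40, 40]
t=7: [37, 37, 37, 37, 37, 37, 37, 37, 37, 37, 37, 37, 37, 37, 37, 37, 37, 37, 37, 37]
t=8: [40, 40, 40, 40, 40, 40, 40, 40, 40, 40, 40, 40, 40, 40, 40, 40, 40, 40, 40, 40]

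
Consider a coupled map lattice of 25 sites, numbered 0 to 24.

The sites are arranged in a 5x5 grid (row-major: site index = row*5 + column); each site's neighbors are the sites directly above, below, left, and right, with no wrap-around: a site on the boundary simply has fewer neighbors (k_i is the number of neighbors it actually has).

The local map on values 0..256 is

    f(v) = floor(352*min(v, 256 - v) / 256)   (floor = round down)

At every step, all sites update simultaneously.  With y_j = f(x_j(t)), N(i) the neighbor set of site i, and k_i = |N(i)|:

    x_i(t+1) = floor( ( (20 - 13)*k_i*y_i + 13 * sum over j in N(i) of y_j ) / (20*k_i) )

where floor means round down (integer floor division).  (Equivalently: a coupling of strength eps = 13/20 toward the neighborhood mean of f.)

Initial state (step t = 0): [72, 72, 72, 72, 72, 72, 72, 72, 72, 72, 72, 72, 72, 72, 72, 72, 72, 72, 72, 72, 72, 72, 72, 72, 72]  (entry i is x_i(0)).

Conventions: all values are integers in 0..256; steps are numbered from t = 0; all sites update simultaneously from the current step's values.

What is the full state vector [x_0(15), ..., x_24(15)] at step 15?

Simulating step by step:
t=0: [72, 72, 72, 72, 72, 72, 72, 72, 72, 72, 72, 72, 72, 72, 72, 72, 72, 72, 72, 72, 72, 72, 72, 72, 72]
t=1: [99, 99, 99, 99, 99, 99, 99, 99, 99, 99, 99, 99, 99, 99, 99, 99, 99, 99, 99, 99, 99, 99, 99, 99, 99]
t=2: [136, 136, 136, 136, 136, 136, 136, 136, 136, 136, 136, 136, 136, 136, 136, 136, 136, 136, 136, 136, 136, 136, 136, 136, 136]
t=3: [165, 165, 165, 165, 165, 165, 165, 165, 165, 165, 165, 165, 165, 165, 165, 165, 165, 165, 165, 165, 165, 165, 165, 165, 165]
t=4: [125, 125, 125, 125, 125, 125, 125, 125, 125, 125, 125, 125, 125, 125, 125, 125, 125, 125, 125, 125, 125, 125, 125, 125, 125]
t=5: [171, 171, 171, 171, 171, 171, 171, 171, 171, 171, 171, 171, 171, 171, 171, 171, 171, 171, 171, 171, 171, 171, 171, 171, 171]
t=6: [116, 116, 116, 116, 116, 116, 116, 116, 116, 116, 116, 116, 116, 116, 116, 116, 116, 116, 116, 116, 116, 116, 116, 116, 116]
t=7: [159, 159, 159, 159, 159, 159, 159, 159, 159, 159, 159, 159, 159, 159, 159, 159, 159, 159, 159, 159, 159, 159, 159, 159, 159]
t=8: [133, 133, 133, 133, 133, 133, 133, 133, 133, 133, 133, 133, 133, 133, 133, 133, 133, 133, 133, 133, 133, 133, 133, 133, 133]
t=9: [169, 169, 169, 169, 169, 169, 169, 169, 169, 169, 169, 169, 169, 169, 169, 169, 169, 169, 169, 169, 169, 169, 169, 169, 169]
t=10: [119, 119, 119, 119, 119, 119, 119, 119, 119, 119, 119, 119, 119, 119, 119, 119, 119, 119, 119, 119, 119, 119, 119, 119, 119]
t=11: [163, 163, 163, 163, 163, 163, 163, 163, 163, 163, 163, 163, 163, 163, 163, 163, 163, 163, 163, 163, 163, 163, 163, 163, 163]
t=12: [127, 127, 127, 127, 127, 127, 127, 127, 127, 127, 127, 127, 127, 127, 127, 127, 127, 127, 127, 127, 127, 127, 127, 127, 127]
t=13: [174, 174, 174, 174, 174, 174, 174, 174, 174, 174, 174, 174, 174, 174, 174, 174, 174, 174, 174, 174, 174, 174, 174, 174, 174]
t=14: [112, 112, 112, 112, 112, 112, 112, 112, 112, 112, 112, 112, 112, 112, 112, 112, 112, 112, 112, 112, 112, 112, 112, 112, 112]
t=15: [154, 154, 154, 154, 154, 154, 154, 154, 154, 154, 154, 154, 154, 154, 154, 154, 154, 154, 154, 154, 154, 154, 154, 154, 154]

Answer: [154, 154, 154, 154, 154, 154, 154, 154, 154, 154, 154, 154, 154, 154, 154, 154, 154, 154, 154, 154, 154, 154, 154, 154, 154]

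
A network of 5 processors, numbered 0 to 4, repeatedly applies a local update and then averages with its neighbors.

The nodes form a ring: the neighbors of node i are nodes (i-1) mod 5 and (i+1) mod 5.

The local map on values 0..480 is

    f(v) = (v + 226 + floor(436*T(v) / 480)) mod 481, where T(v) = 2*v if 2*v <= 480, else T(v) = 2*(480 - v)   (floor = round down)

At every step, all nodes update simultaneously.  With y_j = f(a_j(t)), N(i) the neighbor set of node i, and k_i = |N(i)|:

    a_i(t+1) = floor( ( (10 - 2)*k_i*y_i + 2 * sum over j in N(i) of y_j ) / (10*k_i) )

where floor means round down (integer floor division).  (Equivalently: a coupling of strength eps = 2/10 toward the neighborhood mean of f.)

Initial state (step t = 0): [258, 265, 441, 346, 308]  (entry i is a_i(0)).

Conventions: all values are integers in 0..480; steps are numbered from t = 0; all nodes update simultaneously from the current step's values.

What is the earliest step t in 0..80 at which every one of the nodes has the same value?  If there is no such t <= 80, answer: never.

Answer: 13
Key observation: Synchronization is absorbing here: once all nodes are equal they stay equal, and step 13 is the first all-equal step.

Derivation:
t=0: [258, 265, 441, 346, 308]  (not all equal)
t=1: [401, 386, 278, 329, 366]  (not all equal)
t=2: [293, 308, 376, 349, 318]  (not all equal)
t=3: [373, 360, 316, 331, 356]  (not all equal)
t=4: [314, 325, 353, 345, 326]  (not all equal)
t=5: [358, 349, 331, 335, 349]  (not all equal)
t=6: [325, 331, 344, 342, 331]  (not all equal)
t=7: [350, 345, 337, 337, 345]  (not all equal)
t=8: [331, 335, 340, 340, 335]  (not all equal)
t=9: [345, 342, 339, 339, 342]  (not all equal)
t=10: [335, 337, 339, 339, 337]  (not all equal)
t=11: [342, 341, 340, 340, 341]  (not all equal)
t=12: [337, 338, 338, 338, 338]  (not all equal)
t=13: [340, 340, 340, 340, 340]  (all equal)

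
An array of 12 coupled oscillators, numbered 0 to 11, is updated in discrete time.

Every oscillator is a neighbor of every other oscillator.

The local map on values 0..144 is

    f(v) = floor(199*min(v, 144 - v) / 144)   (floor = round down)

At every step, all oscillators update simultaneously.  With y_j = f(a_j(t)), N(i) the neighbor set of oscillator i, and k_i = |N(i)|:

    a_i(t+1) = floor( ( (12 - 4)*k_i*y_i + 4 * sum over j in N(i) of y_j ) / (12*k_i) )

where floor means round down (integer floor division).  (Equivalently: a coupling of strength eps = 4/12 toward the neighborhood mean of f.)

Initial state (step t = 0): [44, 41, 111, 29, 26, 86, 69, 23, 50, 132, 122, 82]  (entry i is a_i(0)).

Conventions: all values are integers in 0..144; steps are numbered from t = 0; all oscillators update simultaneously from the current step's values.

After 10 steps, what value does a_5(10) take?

Answer: a_5(10) = 77

Derivation:
t=0: [44, 41, 111, 29, 26, 86, 69, 23, 50, 132, 122, 82]
t=1: [57, 55, 48, 44, 41, 70, 79, 39, 63, 29, 38, 73]
t=2: [75, 74, 67, 63, 61, 86, 82, 59, 81, 51, 58, 88]
t=3: [91, 91, 89, 86, 84, 81, 84, 82, 86, 75, 81, 79]
t=4: [76, 76, 78, 80, 82, 85, 82, 84, 80, 90, 85, 86]
t=5: [90, 90, 88, 86, 85, 82, 85, 83, 86, 78, 82, 81]
t=6: [76, 76, 78, 80, 81, 83, 81, 83, 80, 87, 83, 85]
t=7: [90, 90, 89, 87, 86, 84, 86, 84, 87, 81, 84, 83]
t=8: [76, 76, 77, 78, 79, 81, 79, 81, 78, 84, 81, 82]
t=9: [91, 91, 90, 90, 88, 87, 88, 87, 90, 84, 87, 86]
t=10: [74, 74, 74, 74, 76, 77, 76, 77, 74, 80, 77, 78]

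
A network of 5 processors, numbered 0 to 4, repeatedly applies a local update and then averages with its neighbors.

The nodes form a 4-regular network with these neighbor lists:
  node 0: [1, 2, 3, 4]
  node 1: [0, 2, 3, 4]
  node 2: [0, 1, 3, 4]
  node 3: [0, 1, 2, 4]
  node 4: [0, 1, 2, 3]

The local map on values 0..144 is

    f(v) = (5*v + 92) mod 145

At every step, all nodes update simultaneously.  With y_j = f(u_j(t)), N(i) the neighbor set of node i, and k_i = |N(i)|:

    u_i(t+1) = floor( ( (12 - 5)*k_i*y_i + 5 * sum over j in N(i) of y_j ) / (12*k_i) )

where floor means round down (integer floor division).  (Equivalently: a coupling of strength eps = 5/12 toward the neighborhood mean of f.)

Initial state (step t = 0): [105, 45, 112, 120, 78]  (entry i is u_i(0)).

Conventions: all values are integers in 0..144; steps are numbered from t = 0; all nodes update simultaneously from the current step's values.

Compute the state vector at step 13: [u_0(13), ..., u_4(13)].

Simulating step by step:
t=0: [105, 45, 112, 120, 78]
t=1: [48, 43, 65, 84, 53]
t=2: [54, 42, 95, 71, 66]
t=3: [72, 43, 100, 43, 100]
t=4: [15, 15, 13, 15, 13]
t=5: [19, 19, 15, 19, 15]
t=6: [37, 37, 28, 37, 28]
t=7: [122, 122, 101, 122, 101]
t=8: [100, 100, 49, 100, 49]
t=9: [19, 19, 36, 19, 36]
t=10: [59, 59, 100, 59, 100]
t=11: [79, 79, 38, 79, 38]
t=12: [69, 69, 110, 69, 110]
t=13: [14, 14, 43, 14, 43]

Answer: [14, 14, 43, 14, 43]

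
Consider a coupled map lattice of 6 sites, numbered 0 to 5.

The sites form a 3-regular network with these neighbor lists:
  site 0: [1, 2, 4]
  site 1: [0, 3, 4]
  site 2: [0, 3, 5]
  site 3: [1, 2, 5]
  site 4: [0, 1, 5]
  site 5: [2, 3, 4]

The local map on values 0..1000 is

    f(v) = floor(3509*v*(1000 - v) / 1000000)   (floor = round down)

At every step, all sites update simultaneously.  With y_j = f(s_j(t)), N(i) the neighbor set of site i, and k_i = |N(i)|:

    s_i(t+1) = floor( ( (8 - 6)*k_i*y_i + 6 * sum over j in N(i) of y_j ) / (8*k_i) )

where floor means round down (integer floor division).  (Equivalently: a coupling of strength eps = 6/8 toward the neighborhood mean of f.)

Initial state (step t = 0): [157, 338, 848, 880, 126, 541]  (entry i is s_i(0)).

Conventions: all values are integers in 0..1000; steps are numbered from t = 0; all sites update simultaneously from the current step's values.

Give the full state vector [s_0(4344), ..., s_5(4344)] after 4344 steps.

Simulating step by step:
t=0: [157, 338, 848, 880, 126, 541]
t=1: [521, 501, 539, 619, 626, 519]
t=2: [861, 850, 862, 862, 862, 848]
t=3: [425, 425, 426, 433, 433, 425]
t=4: [858, 859, 858, 858, 858, 859]
t=5: [426, 426, 426, 426, 426, 426]
t=6: [858, 858, 858, 858, 858, 858]
t=7: [427, 427, 427, 427, 427, 427]
t=8: [858, 858, 858, 858, 858, 858]

Answer: [858, 858, 858, 858, 858, 858]
Key observation: The state at step 6, [858, 858, 858, 858, 858, 858], reappears at step 8: the system is in a cycle of period 2 from step 6 on.  Therefore the state at step 4344 equals the state at step 6 + ((4344 - 6) mod 2) = 6, which is [858, 858, 858, 858, 858, 858].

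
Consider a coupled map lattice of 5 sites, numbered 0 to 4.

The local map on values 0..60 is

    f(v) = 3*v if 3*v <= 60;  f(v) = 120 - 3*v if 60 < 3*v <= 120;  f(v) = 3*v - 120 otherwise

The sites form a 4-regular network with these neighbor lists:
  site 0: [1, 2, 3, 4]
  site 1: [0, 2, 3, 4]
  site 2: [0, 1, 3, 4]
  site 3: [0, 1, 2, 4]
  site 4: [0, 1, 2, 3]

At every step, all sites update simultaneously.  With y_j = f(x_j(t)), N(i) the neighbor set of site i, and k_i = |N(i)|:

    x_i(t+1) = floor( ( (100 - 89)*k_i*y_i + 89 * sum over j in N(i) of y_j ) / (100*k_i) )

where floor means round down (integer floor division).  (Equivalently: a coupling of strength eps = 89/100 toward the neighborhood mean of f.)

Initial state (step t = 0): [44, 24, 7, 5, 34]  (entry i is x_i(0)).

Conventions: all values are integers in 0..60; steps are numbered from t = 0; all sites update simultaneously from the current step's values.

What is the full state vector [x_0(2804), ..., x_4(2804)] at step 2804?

Simulating step by step:
t=0: [44, 24, 7, 5, 34]
t=1: [24, 19, 23, 23, 23]
t=2: [52, 50, 51, 51, 51]
t=3: [32, 33, 33, 33, 33]
t=4: [21, 21, 21, 21, 21]
t=5: [57, 57, 57, 57, 57]
t=6: [51, 51, 51, 51, 51]
t=7: [33, 33, 33, 33, 33]
t=8: [21, 21, 21, 21, 21]

Answer: [21, 21, 21, 21, 21]
Key observation: The state at step 4, [21, 21, 21, 21, 21], reappears at step 8: the system is in a cycle of period 4 from step 4 on.  Therefore the state at step 2804 equals the state at step 4 + ((2804 - 4) mod 4) = 4, which is [21, 21, 21, 21, 21].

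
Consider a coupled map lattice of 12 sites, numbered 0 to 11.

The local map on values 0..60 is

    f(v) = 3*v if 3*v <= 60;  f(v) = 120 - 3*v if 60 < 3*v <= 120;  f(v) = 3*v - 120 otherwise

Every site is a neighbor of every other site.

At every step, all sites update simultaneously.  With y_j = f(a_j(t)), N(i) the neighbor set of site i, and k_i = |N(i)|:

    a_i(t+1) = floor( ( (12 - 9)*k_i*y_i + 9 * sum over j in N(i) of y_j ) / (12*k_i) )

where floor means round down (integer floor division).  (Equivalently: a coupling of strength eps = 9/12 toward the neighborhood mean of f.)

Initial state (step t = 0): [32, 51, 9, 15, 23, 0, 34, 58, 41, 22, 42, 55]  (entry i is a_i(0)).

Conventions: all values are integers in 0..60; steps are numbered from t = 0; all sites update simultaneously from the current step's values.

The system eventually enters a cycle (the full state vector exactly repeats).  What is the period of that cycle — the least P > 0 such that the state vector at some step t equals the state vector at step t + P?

Simulating step by step:
t=0: [32, 51, 9, 15, 23, 0, 34, 58, 41, 22, 42, 55]
t=1: [28, 30, 29, 32, 33, 24, 27, 34, 25, 34, 25, 32]
t=2: [32, 31, 31, 30, 29, 34, 33, 29, 34, 29, 34, 30]
t=3: [25, 26, 26, 26, 27, 24, 25, 27, 24, 27, 24, 26]
t=4: [43, 43, 43, 43, 42, 44, 43, 42, 44, 42, 44, 43]
t=5: [9, 9, 9, 9, 8, 9, 9, 8, 9, 8, 9, 9]
t=6: [26, 26, 26, 26, 25, 26, 26, 25, 26, 25, 26, 26]
t=7: [42, 42, 42, 42, 43, 42, 42, 43, 42, 43, 42, 42]
t=8: [6, 6, 6, 6, 7, 6, 6, 7, 6, 7, 6, 6]
t=9: [18, 18, 18, 18, 19, 18, 18, 19, 18, 19, 18, 18]
t=10: [54, 54, 54, 54, 55, 54, 54, 55, 54, 55, 54, 54]
t=11: [42, 42, 42, 42, 43, 42, 42, 43, 42, 43, 42, 42]

Answer: 4
Key observation: The state at step 7, [42, 42, 42, 42, 43, 42, 42, 43, 42, 43, 42, 42], reappears at step 11 — and no state repeats earlier — so the cycle the system enters has period 4.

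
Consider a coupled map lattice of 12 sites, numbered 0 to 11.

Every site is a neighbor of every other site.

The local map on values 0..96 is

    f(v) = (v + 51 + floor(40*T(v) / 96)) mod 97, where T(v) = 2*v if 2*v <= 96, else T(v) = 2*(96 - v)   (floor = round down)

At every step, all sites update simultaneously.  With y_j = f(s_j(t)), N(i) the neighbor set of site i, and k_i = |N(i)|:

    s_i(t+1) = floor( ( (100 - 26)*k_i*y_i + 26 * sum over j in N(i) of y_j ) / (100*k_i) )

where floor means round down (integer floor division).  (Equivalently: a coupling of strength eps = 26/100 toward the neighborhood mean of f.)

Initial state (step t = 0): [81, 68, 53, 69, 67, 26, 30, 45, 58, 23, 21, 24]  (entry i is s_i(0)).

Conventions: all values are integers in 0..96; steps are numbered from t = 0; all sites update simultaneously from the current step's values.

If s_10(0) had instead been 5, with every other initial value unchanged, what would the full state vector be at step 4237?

Answer: [31, 31, 31, 31, 31, 31, 31, 31, 31, 31, 31, 31]
Key observation: The state at step 24, [42, 42, 42, 42, 42, 42, 42, 42, 42, 42, 42, 42], reappears at step 33: the system is in a cycle of period 9 from step 24 on.  Therefore the state at step 4237 equals the state at step 24 + ((4237 - 24) mod 9) = 25, which is [31, 31, 31, 31, 31, 31, 31, 31, 31, 31, 31, 31].

Derivation:
t=0: [81, 68, 53, 69, 67, 26, 30, 45, 58, 23, 5, 24]
t=1: [46, 45, 43, 45, 45, 13, 19, 39, 44, 79, 56, 81]
t=2: [39, 38, 35, 38, 38, 65, 73, 30, 36, 46, 43, 46]
t=3: [25, 24, 20, 24, 24, 39, 40, 14, 22, 35, 30, 35]
t=4: [86, 85, 79, 85, 85, 35, 36, 71, 82, 30, 23, 30]
t=5: [45, 45, 45, 45, 45, 24, 25, 43, 45, 17, 77, 17]
t=6: [41, 41, 41, 41, 41, 83, 84, 38, 41, 74, 48, 74]
t=7: [30, 30, 30, 30, 30, 43, 44, 26, 30, 43, 40, 43]
t=8: [11, 11, 11, 11, 11, 27, 29, 5, 11, 27, 24, 27]
t=9: [64, 64, 64, 64, 64, 16, 19, 57, 64, 16, 82, 16]
t=10: [47, 47, 47, 47, 47, 73, 76, 46, 47, 73, 49, 73]
t=11: [40, 40, 40, 40, 40, 44, 44, 39, 40, 44, 42, 44]
t=12: [27, 27, 27, 27, 27, 32, 32, 26, 27, 32, 30, 32]
t=13: [3, 3, 3, 3, 3, 10, 10, 2, 3, 10, 8, 10]
t=14: [57, 57, 57, 57, 57, 66, 66, 55, 57, 66, 63, 66]
t=15: [43, 43, 43, 43, 43, 44, 44, 43, 43, 44, 43, 44]
t=16: [32, 32, 32, 32, 32, 33, 33, 32, 32, 33, 32, 33]
t=17: [12, 12, 12, 12, 12, 13, 13, 12, 12, 13, 12, 13]
t=18: [73, 73, 73, 73, 73, 73, 73, 73, 73, 73, 73, 73]
t=19: [46, 46, 46, 46, 46, 46, 46, 46, 46, 46, 46, 46]
t=20: [38, 38, 38, 38, 38, 38, 38, 38, 38, 38, 38, 38]
t=21: [23, 23, 23, 23, 23, 23, 23, 23, 23, 23, 23, 23]
t=22: [93, 93, 93, 93, 93, 93, 93, 93, 93, 93, 93, 93]
t=23: [49, 49, 49, 49, 49, 49, 49, 49, 49, 49, 49, 49]
t=24: [42, 42, 42, 42, 42, 42, 42, 42, 42, 42, 42, 42]
t=25: [31, 31, 31, 31, 31, 31, 31, 31, 31, 31, 31, 31]
t=26: [10, 10, 10, 10, 10, 10, 10, 10, 10, 10, 10, 10]
t=27: [69, 69, 69, 69, 69, 69, 69, 69, 69, 69, 69, 69]
t=28: [45, 45, 45, 45, 45, 45, 45, 45, 45, 45, 45, 45]
t=29: [36, 36, 36, 36, 36, 36, 36, 36, 36, 36, 36, 36]
t=30: [20, 20, 20, 20, 20, 20, 20, 20, 20, 20, 20, 20]
t=31: [87, 87, 87, 87, 87, 87, 87, 87, 87, 87, 87, 87]
t=32: [48, 48, 48, 48, 48, 48, 48, 48, 48, 48, 48, 48]
t=33: [42, 42, 42, 42, 42, 42, 42, 42, 42, 42, 42, 42]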